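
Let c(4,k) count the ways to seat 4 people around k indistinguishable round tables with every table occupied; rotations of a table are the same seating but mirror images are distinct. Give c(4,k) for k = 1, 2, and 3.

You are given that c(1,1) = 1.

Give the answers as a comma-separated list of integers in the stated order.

[2] T[2,1]:1*1+0=1 · T[2,2]:1*0+1=1
[3] T[3,1]:2*1+0=2 · T[3,2]:2*1+1=3 · T[3,3]:2*0+1=1
[4] T[4,1]:3*2+0=6 · T[4,2]:3*3+2=11 · T[4,3]:3*1+3=6
Read c(4,1) = 6, c(4,2) = 11, c(4,3) = 6.

6, 11, 6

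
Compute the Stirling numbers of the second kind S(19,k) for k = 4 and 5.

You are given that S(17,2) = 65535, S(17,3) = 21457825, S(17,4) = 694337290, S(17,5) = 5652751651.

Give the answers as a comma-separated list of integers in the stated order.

[18] T[18,3]:3*21457825+65535=64439010 · T[18,4]:4*694337290+21457825=2798806985 · T[18,5]:5*5652751651+694337290=28958095545
[19] T[19,4]:4*2798806985+64439010=11259666950 · T[19,5]:5*28958095545+2798806985=147589284710
Read S(19,4) = 11259666950, S(19,5) = 147589284710.

11259666950, 147589284710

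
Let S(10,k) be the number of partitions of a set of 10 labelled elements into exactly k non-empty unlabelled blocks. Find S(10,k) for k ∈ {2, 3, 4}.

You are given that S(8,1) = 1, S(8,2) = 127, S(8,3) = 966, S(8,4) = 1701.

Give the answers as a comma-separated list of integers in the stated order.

i=9: T(9,1)=0+1·1=1 | T(9,2)=1+2·127=255 | T(9,3)=127+3·966=3025 | T(9,4)=966+4·1701=7770
i=10: T(10,2)=1+2·255=511 | T(10,3)=255+3·3025=9330 | T(10,4)=3025+4·7770=34105
Read S(10,2) = 511, S(10,3) = 9330, S(10,4) = 34105.

511, 9330, 34105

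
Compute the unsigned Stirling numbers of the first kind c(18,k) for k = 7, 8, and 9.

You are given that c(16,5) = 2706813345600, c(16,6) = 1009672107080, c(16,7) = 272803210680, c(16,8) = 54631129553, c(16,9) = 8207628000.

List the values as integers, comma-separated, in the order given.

110228466184200, 24871845297936, 4308105301929

r17: T_17,6=16×1009672107080+2706813345600=18861567058880; T_17,7=16×272803210680+1009672107080=5374523477960; T_17,8=16×54631129553+272803210680=1146901283528; T_17,9=16×8207628000+54631129553=185953177553
r18: T_18,7=17×5374523477960+18861567058880=110228466184200; T_18,8=17×1146901283528+5374523477960=24871845297936; T_18,9=17×185953177553+1146901283528=4308105301929
Read c(18,7) = 110228466184200, c(18,8) = 24871845297936, c(18,9) = 4308105301929.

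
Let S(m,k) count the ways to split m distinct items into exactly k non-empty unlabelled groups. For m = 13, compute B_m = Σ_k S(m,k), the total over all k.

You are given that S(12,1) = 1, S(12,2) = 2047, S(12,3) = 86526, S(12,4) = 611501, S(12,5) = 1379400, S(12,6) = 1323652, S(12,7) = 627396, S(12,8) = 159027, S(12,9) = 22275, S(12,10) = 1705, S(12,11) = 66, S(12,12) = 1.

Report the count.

27644437

row 13: T[13][1]=1·1+0=1  T[13][2]=2·2047+1=4095  T[13][3]=3·86526+2047=261625  T[13][4]=4·611501+86526=2532530  T[13][5]=5·1379400+611501=7508501  T[13][6]=6·1323652+1379400=9321312  T[13][7]=7·627396+1323652=5715424  T[13][8]=8·159027+627396=1899612  T[13][9]=9·22275+159027=359502  T[13][10]=10·1705+22275=39325  T[13][11]=11·66+1705=2431  T[13][12]=12·1+66=78  T[13][13]=13·0+1=1
B_13 = ΣS(13,k) = 1+4095+261625+2532530+7508501+9321312+5715424+1899612+359502+39325+2431+78+1 = 27644437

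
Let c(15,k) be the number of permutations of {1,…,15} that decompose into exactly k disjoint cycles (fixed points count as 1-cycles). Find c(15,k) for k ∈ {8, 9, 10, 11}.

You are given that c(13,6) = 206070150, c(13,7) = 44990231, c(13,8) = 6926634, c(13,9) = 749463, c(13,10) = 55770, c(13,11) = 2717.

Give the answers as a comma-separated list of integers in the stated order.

@14  (14,7):44990231·13+206070150→790943153, (14,8):6926634·13+44990231→135036473, (14,9):749463·13+6926634→16669653, (14,10):55770·13+749463→1474473, (14,11):2717·13+55770→91091
@15  (15,8):135036473·14+790943153→2681453775, (15,9):16669653·14+135036473→368411615, (15,10):1474473·14+16669653→37312275, (15,11):91091·14+1474473→2749747
Read c(15,8) = 2681453775, c(15,9) = 368411615, c(15,10) = 37312275, c(15,11) = 2749747.

2681453775, 368411615, 37312275, 2749747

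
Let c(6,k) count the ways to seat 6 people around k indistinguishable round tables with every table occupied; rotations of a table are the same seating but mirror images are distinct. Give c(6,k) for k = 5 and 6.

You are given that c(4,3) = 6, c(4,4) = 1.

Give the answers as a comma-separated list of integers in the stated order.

@5  (5,4):1·4+6→10, (5,5):0·4+1→1
@6  (6,5):1·5+10→15, (6,6):0·5+1→1
Read c(6,5) = 15, c(6,6) = 1.

15, 1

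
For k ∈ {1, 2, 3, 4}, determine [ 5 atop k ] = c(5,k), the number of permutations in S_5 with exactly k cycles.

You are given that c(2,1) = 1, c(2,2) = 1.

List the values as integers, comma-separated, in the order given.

24, 50, 35, 10

[3] T[3,1]:2*1+0=2 · T[3,2]:2*1+1=3 · T[3,3]:2*0+1=1
[4] T[4,1]:3*2+0=6 · T[4,2]:3*3+2=11 · T[4,3]:3*1+3=6 · T[4,4]:3*0+1=1
[5] T[5,1]:4*6+0=24 · T[5,2]:4*11+6=50 · T[5,3]:4*6+11=35 · T[5,4]:4*1+6=10
Read c(5,1) = 24, c(5,2) = 50, c(5,3) = 35, c(5,4) = 10.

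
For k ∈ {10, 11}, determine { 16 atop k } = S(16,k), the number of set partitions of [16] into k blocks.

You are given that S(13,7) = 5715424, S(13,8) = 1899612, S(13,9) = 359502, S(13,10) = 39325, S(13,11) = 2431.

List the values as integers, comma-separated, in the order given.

193754990, 28936908

@14  (14,8):1899612·8+5715424→20912320, (14,9):359502·9+1899612→5135130, (14,10):39325·10+359502→752752, (14,11):2431·11+39325→66066
@15  (15,9):5135130·9+20912320→67128490, (15,10):752752·10+5135130→12662650, (15,11):66066·11+752752→1479478
@16  (16,10):12662650·10+67128490→193754990, (16,11):1479478·11+12662650→28936908
Read S(16,10) = 193754990, S(16,11) = 28936908.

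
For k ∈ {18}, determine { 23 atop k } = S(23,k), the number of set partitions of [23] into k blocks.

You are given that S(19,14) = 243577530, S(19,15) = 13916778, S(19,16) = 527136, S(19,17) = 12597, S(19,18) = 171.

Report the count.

@20  (20,15):13916778·15+243577530→452329200, (20,16):527136·16+13916778→22350954, (20,17):12597·17+527136→741285, (20,18):171·18+12597→15675
@21  (21,16):22350954·16+452329200→809944464, (21,17):741285·17+22350954→34952799, (21,18):15675·18+741285→1023435
@22  (22,17):34952799·17+809944464→1404142047, (22,18):1023435·18+34952799→53374629
@23  (23,18):53374629·18+1404142047→2364885369
Read S(23,18) = 2364885369.

2364885369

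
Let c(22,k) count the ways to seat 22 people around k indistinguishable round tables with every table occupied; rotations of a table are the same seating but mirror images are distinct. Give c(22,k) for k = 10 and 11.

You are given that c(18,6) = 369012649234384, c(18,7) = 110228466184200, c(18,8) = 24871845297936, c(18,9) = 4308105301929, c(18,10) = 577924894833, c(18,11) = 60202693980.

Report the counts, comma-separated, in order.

276019109275035346, 37600535086859745

i=19: T(19,7)=369012649234384+18·110228466184200=2353125040549984 | T(19,8)=110228466184200+18·24871845297936=557921681547048 | T(19,9)=24871845297936+18·4308105301929=102417740732658 | T(19,10)=4308105301929+18·577924894833=14710753408923 | T(19,11)=577924894833+18·60202693980=1661573386473
i=20: T(20,8)=2353125040549984+19·557921681547048=12953636989943896 | T(20,9)=557921681547048+19·102417740732658=2503858755467550 | T(20,10)=102417740732658+19·14710753408923=381922055502195 | T(20,11)=14710753408923+19·1661573386473=46280647751910
i=21: T(21,9)=12953636989943896+20·2503858755467550=63030812099294896 | T(21,10)=2503858755467550+20·381922055502195=10142299865511450 | T(21,11)=381922055502195+20·46280647751910=1307535010540395
i=22: T(22,10)=63030812099294896+21·10142299865511450=276019109275035346 | T(22,11)=10142299865511450+21·1307535010540395=37600535086859745
Read c(22,10) = 276019109275035346, c(22,11) = 37600535086859745.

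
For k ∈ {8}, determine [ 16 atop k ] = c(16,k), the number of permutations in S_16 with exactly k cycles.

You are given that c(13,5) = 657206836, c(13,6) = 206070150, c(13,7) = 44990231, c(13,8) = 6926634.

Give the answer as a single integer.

i=14: T(14,6)=657206836+13·206070150=3336118786 | T(14,7)=206070150+13·44990231=790943153 | T(14,8)=44990231+13·6926634=135036473
i=15: T(15,7)=3336118786+14·790943153=14409322928 | T(15,8)=790943153+14·135036473=2681453775
i=16: T(16,8)=14409322928+15·2681453775=54631129553
Read c(16,8) = 54631129553.

54631129553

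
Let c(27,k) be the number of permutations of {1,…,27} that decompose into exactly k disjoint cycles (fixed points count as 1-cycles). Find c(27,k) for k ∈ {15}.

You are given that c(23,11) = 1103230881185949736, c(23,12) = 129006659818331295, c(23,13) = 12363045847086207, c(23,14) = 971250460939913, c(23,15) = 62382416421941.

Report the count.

@24  (24,12):129006659818331295·23+1103230881185949736→4070384057007569521, (24,13):12363045847086207·23+129006659818331295→413356714301314056, (24,14):971250460939913·23+12363045847086207→34701806448704206, (24,15):62382416421941·23+971250460939913→2406046038644556
@25  (25,13):413356714301314056·24+4070384057007569521→13990945200239106865, (25,14):34701806448704206·24+413356714301314056→1246200069070215000, (25,15):2406046038644556·24+34701806448704206→92446911376173550
@26  (26,14):1246200069070215000·25+13990945200239106865→45145946926994481865, (26,15):92446911376173550·25+1246200069070215000→3557372853474553750
@27  (27,15):3557372853474553750·26+45145946926994481865→137637641117332879365
Read c(27,15) = 137637641117332879365.

137637641117332879365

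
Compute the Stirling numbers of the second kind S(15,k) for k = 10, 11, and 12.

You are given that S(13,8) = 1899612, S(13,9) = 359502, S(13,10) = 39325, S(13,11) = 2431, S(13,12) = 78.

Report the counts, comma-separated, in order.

[14] T[14,9]:9*359502+1899612=5135130 · T[14,10]:10*39325+359502=752752 · T[14,11]:11*2431+39325=66066 · T[14,12]:12*78+2431=3367
[15] T[15,10]:10*752752+5135130=12662650 · T[15,11]:11*66066+752752=1479478 · T[15,12]:12*3367+66066=106470
Read S(15,10) = 12662650, S(15,11) = 1479478, S(15,12) = 106470.

12662650, 1479478, 106470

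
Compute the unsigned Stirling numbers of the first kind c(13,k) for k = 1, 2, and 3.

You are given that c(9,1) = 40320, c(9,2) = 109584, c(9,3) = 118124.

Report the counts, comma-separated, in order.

479001600, 1486442880, 1931559552

@10  (10,1):40320·9+0→362880, (10,2):109584·9+40320→1026576, (10,3):118124·9+109584→1172700
@11  (11,1):362880·10+0→3628800, (11,2):1026576·10+362880→10628640, (11,3):1172700·10+1026576→12753576
@12  (12,1):3628800·11+0→39916800, (12,2):10628640·11+3628800→120543840, (12,3):12753576·11+10628640→150917976
@13  (13,1):39916800·12+0→479001600, (13,2):120543840·12+39916800→1486442880, (13,3):150917976·12+120543840→1931559552
Read c(13,1) = 479001600, c(13,2) = 1486442880, c(13,3) = 1931559552.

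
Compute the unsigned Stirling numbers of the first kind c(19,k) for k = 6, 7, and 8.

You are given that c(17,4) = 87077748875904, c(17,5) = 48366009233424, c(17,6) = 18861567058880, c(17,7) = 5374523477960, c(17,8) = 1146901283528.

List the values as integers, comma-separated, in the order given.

7551527592063024, 2353125040549984, 557921681547048

[18] T[18,5]:17*48366009233424+87077748875904=909299905844112 · T[18,6]:17*18861567058880+48366009233424=369012649234384 · T[18,7]:17*5374523477960+18861567058880=110228466184200 · T[18,8]:17*1146901283528+5374523477960=24871845297936
[19] T[19,6]:18*369012649234384+909299905844112=7551527592063024 · T[19,7]:18*110228466184200+369012649234384=2353125040549984 · T[19,8]:18*24871845297936+110228466184200=557921681547048
Read c(19,6) = 7551527592063024, c(19,7) = 2353125040549984, c(19,8) = 557921681547048.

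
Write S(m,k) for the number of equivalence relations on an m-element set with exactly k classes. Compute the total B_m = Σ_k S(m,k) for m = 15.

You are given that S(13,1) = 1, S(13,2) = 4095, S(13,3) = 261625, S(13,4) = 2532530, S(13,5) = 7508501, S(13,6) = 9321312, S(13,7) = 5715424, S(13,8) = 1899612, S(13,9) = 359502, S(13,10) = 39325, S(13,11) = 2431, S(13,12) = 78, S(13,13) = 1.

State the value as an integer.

row 14: T[14][1]=1·1+0=1  T[14][2]=2·4095+1=8191  T[14][3]=3·261625+4095=788970  T[14][4]=4·2532530+261625=10391745  T[14][5]=5·7508501+2532530=40075035  T[14][6]=6·9321312+7508501=63436373  T[14][7]=7·5715424+9321312=49329280  T[14][8]=8·1899612+5715424=20912320  T[14][9]=9·359502+1899612=5135130  T[14][10]=10·39325+359502=752752  T[14][11]=11·2431+39325=66066  T[14][12]=12·78+2431=3367  T[14][13]=13·1+78=91  T[14][14]=14·0+1=1
row 15: T[15][1]=1·1+0=1  T[15][2]=2·8191+1=16383  T[15][3]=3·788970+8191=2375101  T[15][4]=4·10391745+788970=42355950  T[15][5]=5·40075035+10391745=210766920  T[15][6]=6·63436373+40075035=420693273  T[15][7]=7·49329280+63436373=408741333  T[15][8]=8·20912320+49329280=216627840  T[15][9]=9·5135130+20912320=67128490  T[15][10]=10·752752+5135130=12662650  T[15][11]=11·66066+752752=1479478  T[15][12]=12·3367+66066=106470  T[15][13]=13·91+3367=4550  T[15][14]=14·1+91=105  T[15][15]=15·0+1=1
B_15 = ΣS(15,k) = 1+16383+2375101+42355950+210766920+420693273+408741333+216627840+67128490+12662650+1479478+106470+4550+105+1 = 1382958545

1382958545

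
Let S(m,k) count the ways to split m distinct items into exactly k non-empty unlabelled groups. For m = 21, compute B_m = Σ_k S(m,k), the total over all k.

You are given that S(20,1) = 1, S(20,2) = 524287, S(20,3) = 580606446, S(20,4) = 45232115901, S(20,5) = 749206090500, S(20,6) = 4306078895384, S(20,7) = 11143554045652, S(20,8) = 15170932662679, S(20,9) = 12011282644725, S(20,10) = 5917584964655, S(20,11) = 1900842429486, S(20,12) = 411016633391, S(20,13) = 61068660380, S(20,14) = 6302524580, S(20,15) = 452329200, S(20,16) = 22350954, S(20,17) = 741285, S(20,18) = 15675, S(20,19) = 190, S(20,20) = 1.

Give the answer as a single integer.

[21] T[21,1]:1*1+0=1 · T[21,2]:2*524287+1=1048575 · T[21,3]:3*580606446+524287=1742343625 · T[21,4]:4*45232115901+580606446=181509070050 · T[21,5]:5*749206090500+45232115901=3791262568401 · T[21,6]:6*4306078895384+749206090500=26585679462804 · T[21,7]:7*11143554045652+4306078895384=82310957214948 · T[21,8]:8*15170932662679+11143554045652=132511015347084 · T[21,9]:9*12011282644725+15170932662679=123272476465204 · T[21,10]:10*5917584964655+12011282644725=71187132291275 · T[21,11]:11*1900842429486+5917584964655=26826851689001 · T[21,12]:12*411016633391+1900842429486=6833042030178 · T[21,13]:13*61068660380+411016633391=1204909218331 · T[21,14]:14*6302524580+61068660380=149304004500 · T[21,15]:15*452329200+6302524580=13087462580 · T[21,16]:16*22350954+452329200=809944464 · T[21,17]:17*741285+22350954=34952799 · T[21,18]:18*15675+741285=1023435 · T[21,19]:19*190+15675=19285 · T[21,20]:20*1+190=210 · T[21,21]:21*0+1=1
B_21 = ΣS(21,k) = 1+1048575+1742343625+181509070050+3791262568401+26585679462804+82310957214948+132511015347084+123272476465204+71187132291275+26826851689001+6833042030178+1204909218331+149304004500+13087462580+809944464+34952799+1023435+19285+210+1 = 474869816156751

474869816156751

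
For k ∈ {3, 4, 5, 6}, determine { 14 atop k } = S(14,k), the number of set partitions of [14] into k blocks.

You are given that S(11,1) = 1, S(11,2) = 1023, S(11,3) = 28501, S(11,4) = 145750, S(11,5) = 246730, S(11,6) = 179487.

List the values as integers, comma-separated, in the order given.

788970, 10391745, 40075035, 63436373

row 12: T[12][1]=1·1+0=1  T[12][2]=2·1023+1=2047  T[12][3]=3·28501+1023=86526  T[12][4]=4·145750+28501=611501  T[12][5]=5·246730+145750=1379400  T[12][6]=6·179487+246730=1323652
row 13: T[13][2]=2·2047+1=4095  T[13][3]=3·86526+2047=261625  T[13][4]=4·611501+86526=2532530  T[13][5]=5·1379400+611501=7508501  T[13][6]=6·1323652+1379400=9321312
row 14: T[14][3]=3·261625+4095=788970  T[14][4]=4·2532530+261625=10391745  T[14][5]=5·7508501+2532530=40075035  T[14][6]=6·9321312+7508501=63436373
Read S(14,3) = 788970, S(14,4) = 10391745, S(14,5) = 40075035, S(14,6) = 63436373.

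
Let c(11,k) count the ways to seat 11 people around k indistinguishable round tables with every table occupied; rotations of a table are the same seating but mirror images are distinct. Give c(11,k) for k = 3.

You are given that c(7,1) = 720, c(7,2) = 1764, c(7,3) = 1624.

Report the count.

12753576

row 8: T[8][1]=7·720+0=5040  T[8][2]=7·1764+720=13068  T[8][3]=7·1624+1764=13132
row 9: T[9][1]=8·5040+0=40320  T[9][2]=8·13068+5040=109584  T[9][3]=8·13132+13068=118124
row 10: T[10][2]=9·109584+40320=1026576  T[10][3]=9·118124+109584=1172700
row 11: T[11][3]=10·1172700+1026576=12753576
Read c(11,3) = 12753576.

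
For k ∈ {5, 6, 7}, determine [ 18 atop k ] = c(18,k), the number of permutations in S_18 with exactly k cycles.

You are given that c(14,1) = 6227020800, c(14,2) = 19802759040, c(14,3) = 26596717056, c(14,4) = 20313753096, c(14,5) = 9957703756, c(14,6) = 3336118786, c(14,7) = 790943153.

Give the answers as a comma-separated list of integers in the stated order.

909299905844112, 369012649234384, 110228466184200

row 15: T[15][2]=14·19802759040+6227020800=283465647360  T[15][3]=14·26596717056+19802759040=392156797824  T[15][4]=14·20313753096+26596717056=310989260400  T[15][5]=14·9957703756+20313753096=159721605680  T[15][6]=14·3336118786+9957703756=56663366760  T[15][7]=14·790943153+3336118786=14409322928
row 16: T[16][3]=15·392156797824+283465647360=6165817614720  T[16][4]=15·310989260400+392156797824=5056995703824  T[16][5]=15·159721605680+310989260400=2706813345600  T[16][6]=15·56663366760+159721605680=1009672107080  T[16][7]=15·14409322928+56663366760=272803210680
row 17: T[17][4]=16·5056995703824+6165817614720=87077748875904  T[17][5]=16·2706813345600+5056995703824=48366009233424  T[17][6]=16·1009672107080+2706813345600=18861567058880  T[17][7]=16·272803210680+1009672107080=5374523477960
row 18: T[18][5]=17·48366009233424+87077748875904=909299905844112  T[18][6]=17·18861567058880+48366009233424=369012649234384  T[18][7]=17·5374523477960+18861567058880=110228466184200
Read c(18,5) = 909299905844112, c(18,6) = 369012649234384, c(18,7) = 110228466184200.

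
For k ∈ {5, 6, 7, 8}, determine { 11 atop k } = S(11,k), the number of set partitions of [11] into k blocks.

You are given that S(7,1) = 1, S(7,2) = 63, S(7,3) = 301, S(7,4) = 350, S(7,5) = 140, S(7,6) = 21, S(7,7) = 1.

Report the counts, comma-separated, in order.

r8: T_8,2=2×63+1=127; T_8,3=3×301+63=966; T_8,4=4×350+301=1701; T_8,5=5×140+350=1050; T_8,6=6×21+140=266; T_8,7=7×1+21=28; T_8,8=8×0+1=1
r9: T_9,3=3×966+127=3025; T_9,4=4×1701+966=7770; T_9,5=5×1050+1701=6951; T_9,6=6×266+1050=2646; T_9,7=7×28+266=462; T_9,8=8×1+28=36
r10: T_10,4=4×7770+3025=34105; T_10,5=5×6951+7770=42525; T_10,6=6×2646+6951=22827; T_10,7=7×462+2646=5880; T_10,8=8×36+462=750
r11: T_11,5=5×42525+34105=246730; T_11,6=6×22827+42525=179487; T_11,7=7×5880+22827=63987; T_11,8=8×750+5880=11880
Read S(11,5) = 246730, S(11,6) = 179487, S(11,7) = 63987, S(11,8) = 11880.

246730, 179487, 63987, 11880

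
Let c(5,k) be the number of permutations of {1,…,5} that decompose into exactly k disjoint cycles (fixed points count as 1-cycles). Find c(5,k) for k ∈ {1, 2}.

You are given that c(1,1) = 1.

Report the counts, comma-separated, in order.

row 2: T[2][1]=1·1+0=1  T[2][2]=1·0+1=1
row 3: T[3][1]=2·1+0=2  T[3][2]=2·1+1=3
row 4: T[4][1]=3·2+0=6  T[4][2]=3·3+2=11
row 5: T[5][1]=4·6+0=24  T[5][2]=4·11+6=50
Read c(5,1) = 24, c(5,2) = 50.

24, 50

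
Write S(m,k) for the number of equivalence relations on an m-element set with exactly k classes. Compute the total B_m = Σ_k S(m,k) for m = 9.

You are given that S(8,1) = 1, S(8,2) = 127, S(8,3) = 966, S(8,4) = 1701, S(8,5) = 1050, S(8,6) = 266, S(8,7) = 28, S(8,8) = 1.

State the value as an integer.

21147

[9] T[9,1]:1*1+0=1 · T[9,2]:2*127+1=255 · T[9,3]:3*966+127=3025 · T[9,4]:4*1701+966=7770 · T[9,5]:5*1050+1701=6951 · T[9,6]:6*266+1050=2646 · T[9,7]:7*28+266=462 · T[9,8]:8*1+28=36 · T[9,9]:9*0+1=1
B_9 = ΣS(9,k) = 1+255+3025+7770+6951+2646+462+36+1 = 21147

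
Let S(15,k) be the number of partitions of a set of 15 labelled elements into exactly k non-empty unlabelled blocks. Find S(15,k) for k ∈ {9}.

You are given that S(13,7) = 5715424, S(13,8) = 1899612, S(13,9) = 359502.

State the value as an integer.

67128490

r14: T_14,8=8×1899612+5715424=20912320; T_14,9=9×359502+1899612=5135130
r15: T_15,9=9×5135130+20912320=67128490
Read S(15,9) = 67128490.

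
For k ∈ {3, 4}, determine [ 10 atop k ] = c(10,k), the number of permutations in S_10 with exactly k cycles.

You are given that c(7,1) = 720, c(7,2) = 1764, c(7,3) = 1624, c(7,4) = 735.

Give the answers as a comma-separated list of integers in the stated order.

r8: T_8,1=7×720+0=5040; T_8,2=7×1764+720=13068; T_8,3=7×1624+1764=13132; T_8,4=7×735+1624=6769
r9: T_9,2=8×13068+5040=109584; T_9,3=8×13132+13068=118124; T_9,4=8×6769+13132=67284
r10: T_10,3=9×118124+109584=1172700; T_10,4=9×67284+118124=723680
Read c(10,3) = 1172700, c(10,4) = 723680.

1172700, 723680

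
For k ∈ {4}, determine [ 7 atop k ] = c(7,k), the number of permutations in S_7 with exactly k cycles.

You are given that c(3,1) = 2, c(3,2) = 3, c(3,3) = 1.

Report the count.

i=4: T(4,1)=0+3·2=6 | T(4,2)=2+3·3=11 | T(4,3)=3+3·1=6 | T(4,4)=1+3·0=1
i=5: T(5,2)=6+4·11=50 | T(5,3)=11+4·6=35 | T(5,4)=6+4·1=10
i=6: T(6,3)=50+5·35=225 | T(6,4)=35+5·10=85
i=7: T(7,4)=225+6·85=735
Read c(7,4) = 735.

735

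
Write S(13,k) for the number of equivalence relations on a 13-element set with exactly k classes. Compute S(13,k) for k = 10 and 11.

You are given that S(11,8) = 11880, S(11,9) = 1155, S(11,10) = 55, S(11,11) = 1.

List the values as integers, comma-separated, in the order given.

39325, 2431

r12: T_12,9=9×1155+11880=22275; T_12,10=10×55+1155=1705; T_12,11=11×1+55=66
r13: T_13,10=10×1705+22275=39325; T_13,11=11×66+1705=2431
Read S(13,10) = 39325, S(13,11) = 2431.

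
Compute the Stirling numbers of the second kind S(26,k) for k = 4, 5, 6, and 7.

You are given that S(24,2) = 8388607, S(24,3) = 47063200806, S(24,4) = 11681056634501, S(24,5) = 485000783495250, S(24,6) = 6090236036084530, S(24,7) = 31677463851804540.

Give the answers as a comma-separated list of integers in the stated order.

187226356946265, 12230196160292565, 224595186974125331, 1631853797991016600

[25] T[25,3]:3*47063200806+8388607=141197991025 · T[25,4]:4*11681056634501+47063200806=46771289738810 · T[25,5]:5*485000783495250+11681056634501=2436684974110751 · T[25,6]:6*6090236036084530+485000783495250=37026417000002430 · T[25,7]:7*31677463851804540+6090236036084530=227832482998716310
[26] T[26,4]:4*46771289738810+141197991025=187226356946265 · T[26,5]:5*2436684974110751+46771289738810=12230196160292565 · T[26,6]:6*37026417000002430+2436684974110751=224595186974125331 · T[26,7]:7*227832482998716310+37026417000002430=1631853797991016600
Read S(26,4) = 187226356946265, S(26,5) = 12230196160292565, S(26,6) = 224595186974125331, S(26,7) = 1631853797991016600.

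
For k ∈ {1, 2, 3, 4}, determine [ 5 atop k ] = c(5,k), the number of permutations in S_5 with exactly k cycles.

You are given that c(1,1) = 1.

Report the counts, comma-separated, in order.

[2] T[2,1]:1*1+0=1 · T[2,2]:1*0+1=1
[3] T[3,1]:2*1+0=2 · T[3,2]:2*1+1=3 · T[3,3]:2*0+1=1
[4] T[4,1]:3*2+0=6 · T[4,2]:3*3+2=11 · T[4,3]:3*1+3=6 · T[4,4]:3*0+1=1
[5] T[5,1]:4*6+0=24 · T[5,2]:4*11+6=50 · T[5,3]:4*6+11=35 · T[5,4]:4*1+6=10
Read c(5,1) = 24, c(5,2) = 50, c(5,3) = 35, c(5,4) = 10.

24, 50, 35, 10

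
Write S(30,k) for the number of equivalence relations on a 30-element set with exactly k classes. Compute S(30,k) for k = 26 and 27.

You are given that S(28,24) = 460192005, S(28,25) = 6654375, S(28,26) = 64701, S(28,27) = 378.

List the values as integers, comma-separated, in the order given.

843303006, 10359090

r29: T_29,25=25×6654375+460192005=626551380; T_29,26=26×64701+6654375=8336601; T_29,27=27×378+64701=74907
r30: T_30,26=26×8336601+626551380=843303006; T_30,27=27×74907+8336601=10359090
Read S(30,26) = 843303006, S(30,27) = 10359090.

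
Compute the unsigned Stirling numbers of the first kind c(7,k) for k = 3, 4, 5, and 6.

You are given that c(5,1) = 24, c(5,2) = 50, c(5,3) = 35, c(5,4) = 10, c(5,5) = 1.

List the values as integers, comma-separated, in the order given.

1624, 735, 175, 21

[6] T[6,2]:5*50+24=274 · T[6,3]:5*35+50=225 · T[6,4]:5*10+35=85 · T[6,5]:5*1+10=15 · T[6,6]:5*0+1=1
[7] T[7,3]:6*225+274=1624 · T[7,4]:6*85+225=735 · T[7,5]:6*15+85=175 · T[7,6]:6*1+15=21
Read c(7,3) = 1624, c(7,4) = 735, c(7,5) = 175, c(7,6) = 21.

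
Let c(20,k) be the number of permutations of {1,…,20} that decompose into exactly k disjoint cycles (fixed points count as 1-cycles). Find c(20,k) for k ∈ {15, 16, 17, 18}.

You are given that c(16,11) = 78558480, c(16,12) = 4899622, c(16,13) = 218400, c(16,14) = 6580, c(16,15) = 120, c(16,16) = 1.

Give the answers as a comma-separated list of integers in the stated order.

i=17: T(17,12)=78558480+16·4899622=156952432 | T(17,13)=4899622+16·218400=8394022 | T(17,14)=218400+16·6580=323680 | T(17,15)=6580+16·120=8500 | T(17,16)=120+16·1=136 | T(17,17)=1+16·0=1
i=18: T(18,13)=156952432+17·8394022=299650806 | T(18,14)=8394022+17·323680=13896582 | T(18,15)=323680+17·8500=468180 | T(18,16)=8500+17·136=10812 | T(18,17)=136+17·1=153 | T(18,18)=1+17·0=1
i=19: T(19,14)=299650806+18·13896582=549789282 | T(19,15)=13896582+18·468180=22323822 | T(19,16)=468180+18·10812=662796 | T(19,17)=10812+18·153=13566 | T(19,18)=153+18·1=171
i=20: T(20,15)=549789282+19·22323822=973941900 | T(20,16)=22323822+19·662796=34916946 | T(20,17)=662796+19·13566=920550 | T(20,18)=13566+19·171=16815
Read c(20,15) = 973941900, c(20,16) = 34916946, c(20,17) = 920550, c(20,18) = 16815.

973941900, 34916946, 920550, 16815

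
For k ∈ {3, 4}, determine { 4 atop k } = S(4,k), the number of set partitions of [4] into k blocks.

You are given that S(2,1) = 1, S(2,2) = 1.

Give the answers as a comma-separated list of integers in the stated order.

[3] T[3,2]:2*1+1=3 · T[3,3]:3*0+1=1
[4] T[4,3]:3*1+3=6 · T[4,4]:4*0+1=1
Read S(4,3) = 6, S(4,4) = 1.

6, 1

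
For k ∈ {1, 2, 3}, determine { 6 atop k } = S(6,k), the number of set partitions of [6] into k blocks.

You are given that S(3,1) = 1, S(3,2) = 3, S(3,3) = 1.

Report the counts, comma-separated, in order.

1, 31, 90

[4] T[4,1]:1*1+0=1 · T[4,2]:2*3+1=7 · T[4,3]:3*1+3=6
[5] T[5,1]:1*1+0=1 · T[5,2]:2*7+1=15 · T[5,3]:3*6+7=25
[6] T[6,1]:1*1+0=1 · T[6,2]:2*15+1=31 · T[6,3]:3*25+15=90
Read S(6,1) = 1, S(6,2) = 31, S(6,3) = 90.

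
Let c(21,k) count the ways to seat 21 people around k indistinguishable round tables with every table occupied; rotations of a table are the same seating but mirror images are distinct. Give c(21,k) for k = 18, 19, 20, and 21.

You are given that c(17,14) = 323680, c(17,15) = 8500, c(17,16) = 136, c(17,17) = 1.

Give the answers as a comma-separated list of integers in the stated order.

i=18: T(18,15)=323680+17·8500=468180 | T(18,16)=8500+17·136=10812 | T(18,17)=136+17·1=153 | T(18,18)=1+17·0=1
i=19: T(19,16)=468180+18·10812=662796 | T(19,17)=10812+18·153=13566 | T(19,18)=153+18·1=171 | T(19,19)=1+18·0=1
i=20: T(20,17)=662796+19·13566=920550 | T(20,18)=13566+19·171=16815 | T(20,19)=171+19·1=190 | T(20,20)=1+19·0=1
i=21: T(21,18)=920550+20·16815=1256850 | T(21,19)=16815+20·190=20615 | T(21,20)=190+20·1=210 | T(21,21)=1+20·0=1
Read c(21,18) = 1256850, c(21,19) = 20615, c(21,20) = 210, c(21,21) = 1.

1256850, 20615, 210, 1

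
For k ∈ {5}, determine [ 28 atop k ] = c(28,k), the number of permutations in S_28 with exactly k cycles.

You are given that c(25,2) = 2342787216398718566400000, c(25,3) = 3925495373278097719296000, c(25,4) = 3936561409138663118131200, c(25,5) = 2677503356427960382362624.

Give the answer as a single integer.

[26] T[26,3]:25*3925495373278097719296000+2342787216398718566400000=100480171548351161548800000 · T[26,4]:25*3936561409138663118131200+3925495373278097719296000=102339530601744675672576000 · T[26,5]:25*2677503356427960382362624+3936561409138663118131200=70874145319837672677196800
[27] T[27,4]:26*102339530601744675672576000+100480171548351161548800000=2761307967193712729035776000 · T[27,5]:26*70874145319837672677196800+102339530601744675672576000=1945067308917524165279692800
[28] T[28,5]:27*1945067308917524165279692800+2761307967193712729035776000=55278125307966865191587481600
Read c(28,5) = 55278125307966865191587481600.

55278125307966865191587481600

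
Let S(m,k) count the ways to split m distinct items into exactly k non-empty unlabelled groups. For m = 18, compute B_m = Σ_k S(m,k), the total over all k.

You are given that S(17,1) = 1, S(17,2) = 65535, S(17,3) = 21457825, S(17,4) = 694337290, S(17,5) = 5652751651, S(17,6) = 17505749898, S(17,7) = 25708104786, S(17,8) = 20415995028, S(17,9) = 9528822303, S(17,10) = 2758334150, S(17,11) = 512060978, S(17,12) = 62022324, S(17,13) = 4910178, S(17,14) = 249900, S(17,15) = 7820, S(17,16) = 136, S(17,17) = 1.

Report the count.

682076806159

r18: T_18,1=1×1+0=1; T_18,2=2×65535+1=131071; T_18,3=3×21457825+65535=64439010; T_18,4=4×694337290+21457825=2798806985; T_18,5=5×5652751651+694337290=28958095545; T_18,6=6×17505749898+5652751651=110687251039; T_18,7=7×25708104786+17505749898=197462483400; T_18,8=8×20415995028+25708104786=189036065010; T_18,9=9×9528822303+20415995028=106175395755; T_18,10=10×2758334150+9528822303=37112163803; T_18,11=11×512060978+2758334150=8391004908; T_18,12=12×62022324+512060978=1256328866; T_18,13=13×4910178+62022324=125854638; T_18,14=14×249900+4910178=8408778; T_18,15=15×7820+249900=367200; T_18,16=16×136+7820=9996; T_18,17=17×1+136=153; T_18,18=18×0+1=1
B_18 = ΣS(18,k) = 1+131071+64439010+2798806985+28958095545+110687251039+197462483400+189036065010+106175395755+37112163803+8391004908+1256328866+125854638+8408778+367200+9996+153+1 = 682076806159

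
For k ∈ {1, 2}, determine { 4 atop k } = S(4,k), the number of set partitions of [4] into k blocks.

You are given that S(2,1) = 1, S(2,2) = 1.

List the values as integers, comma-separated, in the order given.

[3] T[3,1]:1*1+0=1 · T[3,2]:2*1+1=3
[4] T[4,1]:1*1+0=1 · T[4,2]:2*3+1=7
Read S(4,1) = 1, S(4,2) = 7.

1, 7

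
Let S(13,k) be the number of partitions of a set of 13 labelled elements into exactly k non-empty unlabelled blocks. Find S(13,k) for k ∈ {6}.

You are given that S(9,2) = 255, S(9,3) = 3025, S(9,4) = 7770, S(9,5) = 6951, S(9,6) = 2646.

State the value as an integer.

9321312

row 10: T[10][3]=3·3025+255=9330  T[10][4]=4·7770+3025=34105  T[10][5]=5·6951+7770=42525  T[10][6]=6·2646+6951=22827
row 11: T[11][4]=4·34105+9330=145750  T[11][5]=5·42525+34105=246730  T[11][6]=6·22827+42525=179487
row 12: T[12][5]=5·246730+145750=1379400  T[12][6]=6·179487+246730=1323652
row 13: T[13][6]=6·1323652+1379400=9321312
Read S(13,6) = 9321312.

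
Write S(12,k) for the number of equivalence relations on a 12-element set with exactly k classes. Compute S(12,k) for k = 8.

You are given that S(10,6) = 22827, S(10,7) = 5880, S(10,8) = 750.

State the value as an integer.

159027

i=11: T(11,7)=22827+7·5880=63987 | T(11,8)=5880+8·750=11880
i=12: T(12,8)=63987+8·11880=159027
Read S(12,8) = 159027.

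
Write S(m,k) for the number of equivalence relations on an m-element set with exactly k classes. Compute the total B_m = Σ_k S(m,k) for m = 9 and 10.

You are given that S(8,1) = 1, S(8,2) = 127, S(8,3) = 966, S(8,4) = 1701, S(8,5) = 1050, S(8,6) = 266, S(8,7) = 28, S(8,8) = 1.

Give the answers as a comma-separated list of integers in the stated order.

21147, 115975

row 9: T[9][1]=1·1+0=1  T[9][2]=2·127+1=255  T[9][3]=3·966+127=3025  T[9][4]=4·1701+966=7770  T[9][5]=5·1050+1701=6951  T[9][6]=6·266+1050=2646  T[9][7]=7·28+266=462  T[9][8]=8·1+28=36  T[9][9]=9·0+1=1
row 10: T[10][1]=1·1+0=1  T[10][2]=2·255+1=511  T[10][3]=3·3025+255=9330  T[10][4]=4·7770+3025=34105  T[10][5]=5·6951+7770=42525  T[10][6]=6·2646+6951=22827  T[10][7]=7·462+2646=5880  T[10][8]=8·36+462=750  T[10][9]=9·1+36=45  T[10][10]=10·0+1=1
B_9 = ΣS(9,k) = 1+255+3025+7770+6951+2646+462+36+1 = 21147
B_10 = ΣS(10,k) = 1+511+9330+34105+42525+22827+5880+750+45+1 = 115975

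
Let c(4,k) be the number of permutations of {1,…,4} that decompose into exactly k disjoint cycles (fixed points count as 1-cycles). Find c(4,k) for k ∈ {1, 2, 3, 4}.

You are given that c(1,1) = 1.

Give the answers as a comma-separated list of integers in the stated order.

r2: T_2,1=1×1+0=1; T_2,2=1×0+1=1
r3: T_3,1=2×1+0=2; T_3,2=2×1+1=3; T_3,3=2×0+1=1
r4: T_4,1=3×2+0=6; T_4,2=3×3+2=11; T_4,3=3×1+3=6; T_4,4=3×0+1=1
Read c(4,1) = 6, c(4,2) = 11, c(4,3) = 6, c(4,4) = 1.

6, 11, 6, 1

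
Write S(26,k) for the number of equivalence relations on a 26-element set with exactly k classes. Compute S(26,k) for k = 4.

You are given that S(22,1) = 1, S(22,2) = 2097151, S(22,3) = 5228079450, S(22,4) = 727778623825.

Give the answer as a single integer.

r23: T_23,1=1×1+0=1; T_23,2=2×2097151+1=4194303; T_23,3=3×5228079450+2097151=15686335501; T_23,4=4×727778623825+5228079450=2916342574750
r24: T_24,2=2×4194303+1=8388607; T_24,3=3×15686335501+4194303=47063200806; T_24,4=4×2916342574750+15686335501=11681056634501
r25: T_25,3=3×47063200806+8388607=141197991025; T_25,4=4×11681056634501+47063200806=46771289738810
r26: T_26,4=4×46771289738810+141197991025=187226356946265
Read S(26,4) = 187226356946265.

187226356946265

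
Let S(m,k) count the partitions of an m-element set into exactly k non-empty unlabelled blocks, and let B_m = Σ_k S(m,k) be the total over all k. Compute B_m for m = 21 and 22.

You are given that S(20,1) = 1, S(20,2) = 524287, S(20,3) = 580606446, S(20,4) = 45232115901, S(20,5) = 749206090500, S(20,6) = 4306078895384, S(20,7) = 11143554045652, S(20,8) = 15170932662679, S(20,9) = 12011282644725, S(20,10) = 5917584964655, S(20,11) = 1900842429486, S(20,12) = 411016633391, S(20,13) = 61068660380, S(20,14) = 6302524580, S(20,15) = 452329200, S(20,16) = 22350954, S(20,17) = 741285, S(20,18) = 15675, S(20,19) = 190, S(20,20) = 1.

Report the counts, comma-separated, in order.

474869816156751, 4506715738447323

r21: T_21,1=1×1+0=1; T_21,2=2×524287+1=1048575; T_21,3=3×580606446+524287=1742343625; T_21,4=4×45232115901+580606446=181509070050; T_21,5=5×749206090500+45232115901=3791262568401; T_21,6=6×4306078895384+749206090500=26585679462804; T_21,7=7×11143554045652+4306078895384=82310957214948; T_21,8=8×15170932662679+11143554045652=132511015347084; T_21,9=9×12011282644725+15170932662679=123272476465204; T_21,10=10×5917584964655+12011282644725=71187132291275; T_21,11=11×1900842429486+5917584964655=26826851689001; T_21,12=12×411016633391+1900842429486=6833042030178; T_21,13=13×61068660380+411016633391=1204909218331; T_21,14=14×6302524580+61068660380=149304004500; T_21,15=15×452329200+6302524580=13087462580; T_21,16=16×22350954+452329200=809944464; T_21,17=17×741285+22350954=34952799; T_21,18=18×15675+741285=1023435; T_21,19=19×190+15675=19285; T_21,20=20×1+190=210; T_21,21=21×0+1=1
r22: T_22,1=1×1+0=1; T_22,2=2×1048575+1=2097151; T_22,3=3×1742343625+1048575=5228079450; T_22,4=4×181509070050+1742343625=727778623825; T_22,5=5×3791262568401+181509070050=19137821912055; T_22,6=6×26585679462804+3791262568401=163305339345225; T_22,7=7×82310957214948+26585679462804=602762379967440; T_22,8=8×132511015347084+82310957214948=1142399079991620; T_22,9=9×123272476465204+132511015347084=1241963303533920; T_22,10=10×71187132291275+123272476465204=835143799377954; T_22,11=11×26826851689001+71187132291275=366282500870286; T_22,12=12×6833042030178+26826851689001=108823356051137; T_22,13=13×1204909218331+6833042030178=22496861868481; T_22,14=14×149304004500+1204909218331=3295165281331; T_22,15=15×13087462580+149304004500=345615943200; T_22,16=16×809944464+13087462580=26046574004; T_22,17=17×34952799+809944464=1404142047; T_22,18=18×1023435+34952799=53374629; T_22,19=19×19285+1023435=1389850; T_22,20=20×210+19285=23485; T_22,21=21×1+210=231; T_22,22=22×0+1=1
B_21 = ΣS(21,k) = 1+1048575+1742343625+181509070050+3791262568401+26585679462804+82310957214948+132511015347084+123272476465204+71187132291275+26826851689001+6833042030178+1204909218331+149304004500+13087462580+809944464+34952799+1023435+19285+210+1 = 474869816156751
B_22 = ΣS(22,k) = 1+2097151+5228079450+727778623825+19137821912055+163305339345225+602762379967440+1142399079991620+1241963303533920+835143799377954+366282500870286+108823356051137+22496861868481+3295165281331+345615943200+26046574004+1404142047+53374629+1389850+23485+231+1 = 4506715738447323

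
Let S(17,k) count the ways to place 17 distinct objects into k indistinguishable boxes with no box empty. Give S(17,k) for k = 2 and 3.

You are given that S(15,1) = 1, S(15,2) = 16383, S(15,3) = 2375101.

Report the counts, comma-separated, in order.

65535, 21457825

[16] T[16,1]:1*1+0=1 · T[16,2]:2*16383+1=32767 · T[16,3]:3*2375101+16383=7141686
[17] T[17,2]:2*32767+1=65535 · T[17,3]:3*7141686+32767=21457825
Read S(17,2) = 65535, S(17,3) = 21457825.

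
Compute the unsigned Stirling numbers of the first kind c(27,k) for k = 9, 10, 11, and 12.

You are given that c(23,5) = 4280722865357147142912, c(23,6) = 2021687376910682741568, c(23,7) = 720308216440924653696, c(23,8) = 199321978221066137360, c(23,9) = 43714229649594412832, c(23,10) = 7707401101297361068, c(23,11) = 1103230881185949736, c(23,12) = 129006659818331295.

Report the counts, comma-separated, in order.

30180059720580991603896800, 6121499916241722700424880, 1025860474208872152587880, 143271701777645411127300

row 24: T[24][6]=23·2021687376910682741568+4280722865357147142912=50779532534302850198976  T[24][7]=23·720308216440924653696+2021687376910682741568=18588776355051949776576  T[24][8]=23·199321978221066137360+720308216440924653696=5304713715525445812976  T[24][9]=23·43714229649594412832+199321978221066137360=1204749260161737632496  T[24][10]=23·7707401101297361068+43714229649594412832=220984454979433717396  T[24][11]=23·1103230881185949736+7707401101297361068=33081711368574204996  T[24][12]=23·129006659818331295+1103230881185949736=4070384057007569521
row 25: T[25][7]=24·18588776355051949776576+50779532534302850198976=496910165055549644836800  T[25][8]=24·5304713715525445812976+18588776355051949776576=145901905527662649288000  T[25][9]=24·1204749260161737632496+5304713715525445812976=34218695959407148992880  T[25][10]=24·220984454979433717396+1204749260161737632496=6508376179668146850000  T[25][11]=24·33081711368574204996+220984454979433717396=1014945527825214637300  T[25][12]=24·4070384057007569521+33081711368574204996=130770928736755873500
row 26: T[26][8]=25·145901905527662649288000+496910165055549644836800=4144457803247115877036800  T[26][9]=25·34218695959407148992880+145901905527662649288000=1001369304512841374110000  T[26][10]=25·6508376179668146850000+34218695959407148992880=196928100451110820242880  T[26][11]=25·1014945527825214637300+6508376179668146850000=31882014375298512782500  T[26][12]=25·130770928736755873500+1014945527825214637300=4284218746244111474800
row 27: T[27][9]=26·1001369304512841374110000+4144457803247115877036800=30180059720580991603896800  T[27][10]=26·196928100451110820242880+1001369304512841374110000=6121499916241722700424880  T[27][11]=26·31882014375298512782500+196928100451110820242880=1025860474208872152587880  T[27][12]=26·4284218746244111474800+31882014375298512782500=143271701777645411127300
Read c(27,9) = 30180059720580991603896800, c(27,10) = 6121499916241722700424880, c(27,11) = 1025860474208872152587880, c(27,12) = 143271701777645411127300.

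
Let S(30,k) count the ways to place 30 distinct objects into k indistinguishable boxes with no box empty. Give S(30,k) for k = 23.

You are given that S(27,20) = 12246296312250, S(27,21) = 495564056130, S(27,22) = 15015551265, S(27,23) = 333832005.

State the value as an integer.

[28] T[28,21]:21*495564056130+12246296312250=22653141490980 · T[28,22]:22*15015551265+495564056130=825906183960 · T[28,23]:23*333832005+15015551265=22693687380
[29] T[29,22]:22*825906183960+22653141490980=40823077538100 · T[29,23]:23*22693687380+825906183960=1347860993700
[30] T[30,23]:23*1347860993700+40823077538100=71823880393200
Read S(30,23) = 71823880393200.

71823880393200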